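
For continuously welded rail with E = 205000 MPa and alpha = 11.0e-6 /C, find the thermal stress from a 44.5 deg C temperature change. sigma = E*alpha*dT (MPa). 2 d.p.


sigma = E * alpha * dT
sigma = 205000 * 11.0e-6 * 44.5
sigma = 2.255 * 44.5
sigma = 100.35 MPa

100.35


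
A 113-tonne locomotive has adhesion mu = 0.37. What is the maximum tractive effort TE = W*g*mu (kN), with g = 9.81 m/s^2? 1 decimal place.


TE_max = W * g * mu
TE_max = 113 * 9.81 * 0.37
TE_max = 1108.53 * 0.37
TE_max = 410.2 kN

410.2


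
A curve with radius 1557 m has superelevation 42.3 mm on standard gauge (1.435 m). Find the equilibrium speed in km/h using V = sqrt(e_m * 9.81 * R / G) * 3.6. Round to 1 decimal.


Convert cant: e = 42.3 mm = 0.0423 m
V_ms = sqrt(0.0423 * 9.81 * 1557 / 1.435)
V_ms = sqrt(450.242084) = 21.2189 m/s
V = 21.2189 * 3.6 = 76.4 km/h

76.4


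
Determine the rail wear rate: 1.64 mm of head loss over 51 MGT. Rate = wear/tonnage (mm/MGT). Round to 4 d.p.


Wear rate = total wear / cumulative tonnage
Rate = 1.64 / 51
Rate = 0.0322 mm/MGT

0.0322


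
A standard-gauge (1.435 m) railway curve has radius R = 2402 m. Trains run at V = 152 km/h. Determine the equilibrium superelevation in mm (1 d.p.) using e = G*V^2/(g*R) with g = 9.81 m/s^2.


Convert speed: V = 152 / 3.6 = 42.2222 m/s
Apply formula: e = 1.435 * 42.2222^2 / (9.81 * 2402)
e = 1.435 * 1782.716 / 23563.62
e = 0.108566 m = 108.6 mm

108.6


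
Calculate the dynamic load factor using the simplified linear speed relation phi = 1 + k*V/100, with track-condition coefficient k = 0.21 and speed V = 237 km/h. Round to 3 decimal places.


phi = 1 + k * V / 100
phi = 1 + 0.21 * 237 / 100
phi = 1 + 0.4977
phi = 1.498

1.498


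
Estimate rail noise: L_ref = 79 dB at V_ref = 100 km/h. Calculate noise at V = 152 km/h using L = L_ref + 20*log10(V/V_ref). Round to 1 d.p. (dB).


V/V_ref = 152 / 100 = 1.52
log10(1.52) = 0.181844
20 * 0.181844 = 3.6369
L = 79 + 3.6369 = 82.6 dB

82.6


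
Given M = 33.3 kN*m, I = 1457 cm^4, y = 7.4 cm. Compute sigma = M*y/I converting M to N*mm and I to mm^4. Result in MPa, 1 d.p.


Convert units:
M = 33.3 kN*m = 33300000 N*mm
y = 7.4 cm = 74 mm
I = 1457 cm^4 = 14570000 mm^4
sigma = 33300000 * 74 / 14570000
sigma = 169.1 MPa

169.1


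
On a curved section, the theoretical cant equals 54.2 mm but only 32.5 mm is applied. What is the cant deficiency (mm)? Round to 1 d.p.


Cant deficiency = equilibrium cant - actual cant
CD = 54.2 - 32.5
CD = 21.7 mm

21.7


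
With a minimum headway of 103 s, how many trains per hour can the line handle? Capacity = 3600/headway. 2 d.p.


Capacity = 3600 / headway
Capacity = 3600 / 103
Capacity = 34.95 trains/hour

34.95


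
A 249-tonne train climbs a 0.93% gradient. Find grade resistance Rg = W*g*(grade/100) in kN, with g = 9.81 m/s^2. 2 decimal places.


Rg = W * 9.81 * grade / 100
Rg = 249 * 9.81 * 0.93 / 100
Rg = 2442.69 * 0.0093
Rg = 22.72 kN

22.72


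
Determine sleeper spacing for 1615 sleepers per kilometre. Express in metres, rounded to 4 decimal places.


Spacing = 1000 m / number of sleepers
Spacing = 1000 / 1615
Spacing = 0.6192 m

0.6192


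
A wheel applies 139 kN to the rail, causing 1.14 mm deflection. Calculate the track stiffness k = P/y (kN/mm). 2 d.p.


Track stiffness k = P / y
k = 139 / 1.14
k = 121.93 kN/mm

121.93


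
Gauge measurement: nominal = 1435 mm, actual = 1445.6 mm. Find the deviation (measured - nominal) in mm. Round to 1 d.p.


Deviation = measured - nominal
Deviation = 1445.6 - 1435
Deviation = 10.6 mm

10.6


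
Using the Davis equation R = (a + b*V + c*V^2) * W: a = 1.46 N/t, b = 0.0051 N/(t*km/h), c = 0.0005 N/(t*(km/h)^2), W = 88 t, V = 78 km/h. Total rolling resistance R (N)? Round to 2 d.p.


b*V = 0.0051 * 78 = 0.3978
c*V^2 = 0.0005 * 6084 = 3.042
R_per_t = 1.46 + 0.3978 + 3.042 = 4.8998 N/t
R_total = 4.8998 * 88 = 431.18 N

431.18


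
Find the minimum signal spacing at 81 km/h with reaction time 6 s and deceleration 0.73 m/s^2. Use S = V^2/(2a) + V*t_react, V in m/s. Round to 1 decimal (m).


V = 81 / 3.6 = 22.5 m/s
Braking distance = 22.5^2 / (2*0.73) = 346.7466 m
Sighting distance = 22.5 * 6 = 135.0 m
S = 346.7466 + 135.0 = 481.7 m

481.7


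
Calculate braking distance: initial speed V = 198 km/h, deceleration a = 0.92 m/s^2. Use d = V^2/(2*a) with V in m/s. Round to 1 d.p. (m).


Convert speed: V = 198 / 3.6 = 55.0 m/s
V^2 = 3025.0
d = 3025.0 / (2 * 0.92)
d = 3025.0 / 1.84
d = 1644.0 m

1644.0


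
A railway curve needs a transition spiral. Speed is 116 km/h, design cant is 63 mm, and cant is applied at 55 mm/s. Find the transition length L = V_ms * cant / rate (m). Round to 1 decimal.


Convert speed: V = 116 / 3.6 = 32.2222 m/s
L = 32.2222 * 63 / 55
L = 2030.0 / 55
L = 36.9 m

36.9


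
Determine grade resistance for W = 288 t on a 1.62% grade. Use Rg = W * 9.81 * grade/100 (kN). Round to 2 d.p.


Rg = W * 9.81 * grade / 100
Rg = 288 * 9.81 * 1.62 / 100
Rg = 2825.28 * 0.0162
Rg = 45.77 kN

45.77


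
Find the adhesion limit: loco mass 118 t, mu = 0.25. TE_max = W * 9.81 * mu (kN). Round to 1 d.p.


TE_max = W * g * mu
TE_max = 118 * 9.81 * 0.25
TE_max = 1157.58 * 0.25
TE_max = 289.4 kN

289.4


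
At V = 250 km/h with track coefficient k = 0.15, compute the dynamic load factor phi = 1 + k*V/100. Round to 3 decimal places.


phi = 1 + k * V / 100
phi = 1 + 0.15 * 250 / 100
phi = 1 + 0.375
phi = 1.375

1.375


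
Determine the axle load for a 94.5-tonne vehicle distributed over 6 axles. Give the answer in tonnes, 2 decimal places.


Load per axle = total weight / number of axles
Load = 94.5 / 6
Load = 15.75 tonnes

15.75


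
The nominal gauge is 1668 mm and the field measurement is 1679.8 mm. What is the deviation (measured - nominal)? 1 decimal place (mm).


Deviation = measured - nominal
Deviation = 1679.8 - 1668
Deviation = 11.8 mm

11.8


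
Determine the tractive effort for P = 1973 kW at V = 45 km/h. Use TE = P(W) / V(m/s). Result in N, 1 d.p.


Convert: P = 1973 kW = 1973000 W
V = 45 / 3.6 = 12.5 m/s
TE = 1973000 / 12.5
TE = 157840.0 N

157840.0


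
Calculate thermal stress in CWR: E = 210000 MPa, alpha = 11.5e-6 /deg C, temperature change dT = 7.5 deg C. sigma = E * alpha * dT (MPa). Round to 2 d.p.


sigma = E * alpha * dT
sigma = 210000 * 11.5e-6 * 7.5
sigma = 2.415 * 7.5
sigma = 18.11 MPa

18.11


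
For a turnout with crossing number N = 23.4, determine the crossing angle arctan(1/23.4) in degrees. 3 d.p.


1/N = 1/23.4 = 0.042735
angle = arctan(0.042735) = 0.042709 rad
angle = 0.042709 * 180/pi = 2.447 degrees

2.447


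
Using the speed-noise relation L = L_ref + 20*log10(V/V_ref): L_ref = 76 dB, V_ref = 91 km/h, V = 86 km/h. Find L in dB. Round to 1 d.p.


V/V_ref = 86 / 91 = 0.945055
log10(0.945055) = -0.024543
20 * -0.024543 = -0.4909
L = 76 + -0.4909 = 75.5 dB

75.5


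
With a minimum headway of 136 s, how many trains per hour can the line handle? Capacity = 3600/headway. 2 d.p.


Capacity = 3600 / headway
Capacity = 3600 / 136
Capacity = 26.47 trains/hour

26.47


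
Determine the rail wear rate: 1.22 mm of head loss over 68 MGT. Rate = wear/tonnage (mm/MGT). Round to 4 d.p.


Wear rate = total wear / cumulative tonnage
Rate = 1.22 / 68
Rate = 0.0179 mm/MGT

0.0179


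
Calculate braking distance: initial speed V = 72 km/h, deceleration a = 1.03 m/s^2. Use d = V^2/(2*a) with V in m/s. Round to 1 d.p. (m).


Convert speed: V = 72 / 3.6 = 20.0 m/s
V^2 = 400.0
d = 400.0 / (2 * 1.03)
d = 400.0 / 2.06
d = 194.2 m

194.2


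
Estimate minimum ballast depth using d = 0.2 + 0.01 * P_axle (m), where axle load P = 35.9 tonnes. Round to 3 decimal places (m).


d = 0.2 + 0.01 * 35.9
d = 0.2 + 0.359
d = 0.559 m

0.559


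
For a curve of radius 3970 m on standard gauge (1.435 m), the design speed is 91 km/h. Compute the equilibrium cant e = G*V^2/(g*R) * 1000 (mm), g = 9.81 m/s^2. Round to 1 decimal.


Convert speed: V = 91 / 3.6 = 25.2778 m/s
Apply formula: e = 1.435 * 25.2778^2 / (9.81 * 3970)
e = 1.435 * 638.966 / 38945.7
e = 0.023543 m = 23.5 mm

23.5


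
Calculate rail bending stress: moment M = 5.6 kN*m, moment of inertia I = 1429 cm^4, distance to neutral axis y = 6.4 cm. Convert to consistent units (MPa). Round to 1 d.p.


Convert units:
M = 5.6 kN*m = 5600000 N*mm
y = 6.4 cm = 64 mm
I = 1429 cm^4 = 14290000 mm^4
sigma = 5600000 * 64 / 14290000
sigma = 25.1 MPa

25.1


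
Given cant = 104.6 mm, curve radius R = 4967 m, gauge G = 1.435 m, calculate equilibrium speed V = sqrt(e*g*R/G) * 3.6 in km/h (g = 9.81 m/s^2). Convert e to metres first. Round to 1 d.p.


Convert cant: e = 104.6 mm = 0.1046 m
V_ms = sqrt(0.1046 * 9.81 * 4967 / 1.435)
V_ms = sqrt(3551.754594) = 59.5966 m/s
V = 59.5966 * 3.6 = 214.5 km/h

214.5


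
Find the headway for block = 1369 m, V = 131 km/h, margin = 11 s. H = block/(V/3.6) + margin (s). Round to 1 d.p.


V = 131 / 3.6 = 36.3889 m/s
Block traversal time = 1369 / 36.3889 = 37.6214 s
Headway = 37.6214 + 11
Headway = 48.6 s

48.6


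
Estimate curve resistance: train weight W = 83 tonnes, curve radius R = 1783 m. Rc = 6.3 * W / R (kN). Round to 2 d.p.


Rc = 6.3 * W / R
Rc = 6.3 * 83 / 1783
Rc = 522.9 / 1783
Rc = 0.29 kN

0.29


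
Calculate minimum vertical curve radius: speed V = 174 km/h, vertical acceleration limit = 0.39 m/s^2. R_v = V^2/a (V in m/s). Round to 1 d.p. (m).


Convert speed: V = 174 / 3.6 = 48.3333 m/s
V^2 = 2336.1111 m^2/s^2
R_v = 2336.1111 / 0.39
R_v = 5990.0 m

5990.0


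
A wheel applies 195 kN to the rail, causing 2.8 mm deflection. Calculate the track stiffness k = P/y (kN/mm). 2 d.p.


Track stiffness k = P / y
k = 195 / 2.8
k = 69.64 kN/mm

69.64


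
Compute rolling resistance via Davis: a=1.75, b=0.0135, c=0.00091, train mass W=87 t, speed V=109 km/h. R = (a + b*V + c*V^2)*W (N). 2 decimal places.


b*V = 0.0135 * 109 = 1.4715
c*V^2 = 0.00091 * 11881 = 10.81171
R_per_t = 1.75 + 1.4715 + 10.81171 = 14.03321 N/t
R_total = 14.03321 * 87 = 1220.89 N

1220.89


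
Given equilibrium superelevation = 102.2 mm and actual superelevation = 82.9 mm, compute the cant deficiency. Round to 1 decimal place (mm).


Cant deficiency = equilibrium cant - actual cant
CD = 102.2 - 82.9
CD = 19.3 mm

19.3


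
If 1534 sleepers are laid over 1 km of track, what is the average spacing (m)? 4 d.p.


Spacing = 1000 m / number of sleepers
Spacing = 1000 / 1534
Spacing = 0.6519 m

0.6519


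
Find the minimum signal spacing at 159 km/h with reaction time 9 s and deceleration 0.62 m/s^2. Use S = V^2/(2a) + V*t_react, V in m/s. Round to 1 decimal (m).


V = 159 / 3.6 = 44.1667 m/s
Braking distance = 44.1667^2 / (2*0.62) = 1573.1407 m
Sighting distance = 44.1667 * 9 = 397.5 m
S = 1573.1407 + 397.5 = 1970.6 m

1970.6


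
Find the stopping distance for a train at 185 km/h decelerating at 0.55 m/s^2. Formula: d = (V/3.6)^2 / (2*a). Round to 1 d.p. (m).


Convert speed: V = 185 / 3.6 = 51.3889 m/s
V^2 = 2640.8179
d = 2640.8179 / (2 * 0.55)
d = 2640.8179 / 1.1
d = 2400.7 m

2400.7


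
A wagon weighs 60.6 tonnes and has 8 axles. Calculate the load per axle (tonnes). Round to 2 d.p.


Load per axle = total weight / number of axles
Load = 60.6 / 8
Load = 7.58 tonnes

7.58


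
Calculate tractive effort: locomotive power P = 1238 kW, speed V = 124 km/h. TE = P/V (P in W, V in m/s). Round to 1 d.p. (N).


Convert: P = 1238 kW = 1238000 W
V = 124 / 3.6 = 34.4444 m/s
TE = 1238000 / 34.4444
TE = 35941.9 N

35941.9


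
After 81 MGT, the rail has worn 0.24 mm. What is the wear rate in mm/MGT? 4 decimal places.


Wear rate = total wear / cumulative tonnage
Rate = 0.24 / 81
Rate = 0.0030 mm/MGT

0.0030


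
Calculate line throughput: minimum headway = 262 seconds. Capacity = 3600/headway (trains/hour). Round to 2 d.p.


Capacity = 3600 / headway
Capacity = 3600 / 262
Capacity = 13.74 trains/hour

13.74


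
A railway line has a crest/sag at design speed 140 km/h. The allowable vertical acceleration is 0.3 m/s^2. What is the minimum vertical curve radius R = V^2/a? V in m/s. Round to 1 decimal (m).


Convert speed: V = 140 / 3.6 = 38.8889 m/s
V^2 = 1512.3457 m^2/s^2
R_v = 1512.3457 / 0.3
R_v = 5041.2 m

5041.2


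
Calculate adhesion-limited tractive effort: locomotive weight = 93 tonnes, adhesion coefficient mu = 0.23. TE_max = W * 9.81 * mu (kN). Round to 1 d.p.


TE_max = W * g * mu
TE_max = 93 * 9.81 * 0.23
TE_max = 912.33 * 0.23
TE_max = 209.8 kN

209.8


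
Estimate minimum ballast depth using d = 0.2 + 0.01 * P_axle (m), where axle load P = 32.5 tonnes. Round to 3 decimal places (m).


d = 0.2 + 0.01 * 32.5
d = 0.2 + 0.325
d = 0.525 m

0.525


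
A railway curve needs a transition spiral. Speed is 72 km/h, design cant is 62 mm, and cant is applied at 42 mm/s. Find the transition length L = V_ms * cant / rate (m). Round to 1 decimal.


Convert speed: V = 72 / 3.6 = 20.0 m/s
L = 20.0 * 62 / 42
L = 1240.0 / 42
L = 29.5 m

29.5


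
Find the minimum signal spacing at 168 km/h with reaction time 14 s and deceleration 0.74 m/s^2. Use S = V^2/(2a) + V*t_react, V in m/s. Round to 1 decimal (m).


V = 168 / 3.6 = 46.6667 m/s
Braking distance = 46.6667^2 / (2*0.74) = 1471.4715 m
Sighting distance = 46.6667 * 14 = 653.3333 m
S = 1471.4715 + 653.3333 = 2124.8 m

2124.8


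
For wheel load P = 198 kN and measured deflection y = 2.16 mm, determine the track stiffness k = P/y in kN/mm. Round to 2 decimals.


Track stiffness k = P / y
k = 198 / 2.16
k = 91.67 kN/mm

91.67


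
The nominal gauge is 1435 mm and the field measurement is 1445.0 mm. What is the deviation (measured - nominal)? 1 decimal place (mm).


Deviation = measured - nominal
Deviation = 1445.0 - 1435
Deviation = 10.0 mm

10.0


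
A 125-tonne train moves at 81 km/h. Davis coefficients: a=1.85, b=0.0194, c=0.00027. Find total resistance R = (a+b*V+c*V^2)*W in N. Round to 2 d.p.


b*V = 0.0194 * 81 = 1.5714
c*V^2 = 0.00027 * 6561 = 1.77147
R_per_t = 1.85 + 1.5714 + 1.77147 = 5.19287 N/t
R_total = 5.19287 * 125 = 649.11 N

649.11


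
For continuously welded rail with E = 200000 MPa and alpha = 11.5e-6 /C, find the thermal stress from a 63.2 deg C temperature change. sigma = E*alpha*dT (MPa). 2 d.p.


sigma = E * alpha * dT
sigma = 200000 * 11.5e-6 * 63.2
sigma = 2.3 * 63.2
sigma = 145.36 MPa

145.36


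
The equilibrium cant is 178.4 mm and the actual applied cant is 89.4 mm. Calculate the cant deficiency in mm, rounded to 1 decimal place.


Cant deficiency = equilibrium cant - actual cant
CD = 178.4 - 89.4
CD = 89.0 mm

89.0


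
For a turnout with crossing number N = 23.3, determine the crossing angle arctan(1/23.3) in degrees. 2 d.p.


1/N = 1/23.3 = 0.042918
angle = arctan(0.042918) = 0.042892 rad
angle = 0.042892 * 180/pi = 2.46 degrees

2.46


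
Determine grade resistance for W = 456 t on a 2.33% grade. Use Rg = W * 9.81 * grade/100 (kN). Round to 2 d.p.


Rg = W * 9.81 * grade / 100
Rg = 456 * 9.81 * 2.33 / 100
Rg = 4473.36 * 0.0233
Rg = 104.23 kN

104.23


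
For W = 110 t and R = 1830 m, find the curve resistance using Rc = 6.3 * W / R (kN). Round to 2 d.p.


Rc = 6.3 * W / R
Rc = 6.3 * 110 / 1830
Rc = 693.0 / 1830
Rc = 0.38 kN

0.38


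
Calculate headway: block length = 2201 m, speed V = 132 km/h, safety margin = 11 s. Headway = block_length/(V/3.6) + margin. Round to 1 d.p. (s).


V = 132 / 3.6 = 36.6667 m/s
Block traversal time = 2201 / 36.6667 = 60.0273 s
Headway = 60.0273 + 11
Headway = 71.0 s

71.0


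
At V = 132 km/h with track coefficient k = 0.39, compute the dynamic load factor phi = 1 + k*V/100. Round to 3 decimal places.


phi = 1 + k * V / 100
phi = 1 + 0.39 * 132 / 100
phi = 1 + 0.5148
phi = 1.515

1.515


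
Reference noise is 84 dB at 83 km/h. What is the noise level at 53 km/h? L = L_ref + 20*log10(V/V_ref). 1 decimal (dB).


V/V_ref = 53 / 83 = 0.638554
log10(0.638554) = -0.194802
20 * -0.194802 = -3.896
L = 84 + -3.896 = 80.1 dB

80.1


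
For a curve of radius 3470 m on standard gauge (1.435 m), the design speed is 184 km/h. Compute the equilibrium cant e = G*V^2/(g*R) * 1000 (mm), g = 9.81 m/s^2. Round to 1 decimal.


Convert speed: V = 184 / 3.6 = 51.1111 m/s
Apply formula: e = 1.435 * 51.1111^2 / (9.81 * 3470)
e = 1.435 * 2612.3457 / 34040.7
e = 0.110125 m = 110.1 mm

110.1


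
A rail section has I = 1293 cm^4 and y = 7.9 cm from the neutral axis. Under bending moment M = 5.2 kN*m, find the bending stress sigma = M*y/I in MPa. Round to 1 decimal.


Convert units:
M = 5.2 kN*m = 5200000 N*mm
y = 7.9 cm = 79 mm
I = 1293 cm^4 = 12930000 mm^4
sigma = 5200000 * 79 / 12930000
sigma = 31.8 MPa

31.8


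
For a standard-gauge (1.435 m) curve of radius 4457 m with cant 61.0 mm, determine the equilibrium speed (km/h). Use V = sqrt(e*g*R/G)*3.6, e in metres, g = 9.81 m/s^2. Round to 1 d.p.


Convert cant: e = 61.0 mm = 0.0610 m
V_ms = sqrt(0.0610 * 9.81 * 4457 / 1.435)
V_ms = sqrt(1858.615589) = 43.1117 m/s
V = 43.1117 * 3.6 = 155.2 km/h

155.2


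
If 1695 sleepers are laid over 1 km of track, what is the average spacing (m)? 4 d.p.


Spacing = 1000 m / number of sleepers
Spacing = 1000 / 1695
Spacing = 0.5900 m

0.5900


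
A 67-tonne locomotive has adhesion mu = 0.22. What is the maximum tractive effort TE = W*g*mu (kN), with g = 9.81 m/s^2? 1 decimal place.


TE_max = W * g * mu
TE_max = 67 * 9.81 * 0.22
TE_max = 657.27 * 0.22
TE_max = 144.6 kN

144.6


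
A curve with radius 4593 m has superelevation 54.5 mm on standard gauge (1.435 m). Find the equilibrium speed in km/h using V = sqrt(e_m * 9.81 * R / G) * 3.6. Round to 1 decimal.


Convert cant: e = 54.5 mm = 0.0545 m
V_ms = sqrt(0.0545 * 9.81 * 4593 / 1.435)
V_ms = sqrt(1711.236575) = 41.3671 m/s
V = 41.3671 * 3.6 = 148.9 km/h

148.9


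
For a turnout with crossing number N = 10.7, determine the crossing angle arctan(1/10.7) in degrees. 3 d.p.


1/N = 1/10.7 = 0.093458
angle = arctan(0.093458) = 0.093187 rad
angle = 0.093187 * 180/pi = 5.339 degrees

5.339


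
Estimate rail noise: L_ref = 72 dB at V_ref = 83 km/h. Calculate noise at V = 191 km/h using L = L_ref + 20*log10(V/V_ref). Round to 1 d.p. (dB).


V/V_ref = 191 / 83 = 2.301205
log10(2.301205) = 0.361955
20 * 0.361955 = 7.2391
L = 72 + 7.2391 = 79.2 dB

79.2


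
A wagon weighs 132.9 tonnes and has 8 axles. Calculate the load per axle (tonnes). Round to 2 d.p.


Load per axle = total weight / number of axles
Load = 132.9 / 8
Load = 16.61 tonnes

16.61


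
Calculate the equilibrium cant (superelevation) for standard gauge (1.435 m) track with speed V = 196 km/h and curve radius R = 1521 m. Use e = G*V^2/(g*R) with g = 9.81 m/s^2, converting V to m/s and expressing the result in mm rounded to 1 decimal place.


Convert speed: V = 196 / 3.6 = 54.4444 m/s
Apply formula: e = 1.435 * 54.4444^2 / (9.81 * 1521)
e = 1.435 * 2964.1975 / 14921.01
e = 0.285076 m = 285.1 mm

285.1


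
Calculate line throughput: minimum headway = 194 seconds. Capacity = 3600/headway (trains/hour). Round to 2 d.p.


Capacity = 3600 / headway
Capacity = 3600 / 194
Capacity = 18.56 trains/hour

18.56


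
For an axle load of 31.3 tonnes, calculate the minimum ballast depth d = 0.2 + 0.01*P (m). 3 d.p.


d = 0.2 + 0.01 * 31.3
d = 0.2 + 0.313
d = 0.513 m

0.513


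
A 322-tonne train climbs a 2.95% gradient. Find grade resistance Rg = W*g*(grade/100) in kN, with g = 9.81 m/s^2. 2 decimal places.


Rg = W * 9.81 * grade / 100
Rg = 322 * 9.81 * 2.95 / 100
Rg = 3158.82 * 0.0295
Rg = 93.19 kN

93.19


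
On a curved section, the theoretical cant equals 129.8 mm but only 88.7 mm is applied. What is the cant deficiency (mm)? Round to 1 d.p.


Cant deficiency = equilibrium cant - actual cant
CD = 129.8 - 88.7
CD = 41.1 mm

41.1


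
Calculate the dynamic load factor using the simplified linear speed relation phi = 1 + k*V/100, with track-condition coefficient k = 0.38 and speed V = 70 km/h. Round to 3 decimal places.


phi = 1 + k * V / 100
phi = 1 + 0.38 * 70 / 100
phi = 1 + 0.266
phi = 1.266

1.266


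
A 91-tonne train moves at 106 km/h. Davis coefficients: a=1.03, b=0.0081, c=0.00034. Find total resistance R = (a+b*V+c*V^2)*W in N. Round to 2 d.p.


b*V = 0.0081 * 106 = 0.8586
c*V^2 = 0.00034 * 11236 = 3.82024
R_per_t = 1.03 + 0.8586 + 3.82024 = 5.70884 N/t
R_total = 5.70884 * 91 = 519.50 N

519.50


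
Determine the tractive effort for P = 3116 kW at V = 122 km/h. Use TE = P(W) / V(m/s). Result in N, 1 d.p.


Convert: P = 3116 kW = 3116000 W
V = 122 / 3.6 = 33.8889 m/s
TE = 3116000 / 33.8889
TE = 91947.5 N

91947.5


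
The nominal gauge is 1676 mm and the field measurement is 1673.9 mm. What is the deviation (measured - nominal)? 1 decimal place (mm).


Deviation = measured - nominal
Deviation = 1673.9 - 1676
Deviation = -2.1 mm

-2.1


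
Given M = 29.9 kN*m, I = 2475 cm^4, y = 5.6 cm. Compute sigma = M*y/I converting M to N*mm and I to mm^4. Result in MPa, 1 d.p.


Convert units:
M = 29.9 kN*m = 29900000 N*mm
y = 5.6 cm = 56 mm
I = 2475 cm^4 = 24750000 mm^4
sigma = 29900000 * 56 / 24750000
sigma = 67.7 MPa

67.7


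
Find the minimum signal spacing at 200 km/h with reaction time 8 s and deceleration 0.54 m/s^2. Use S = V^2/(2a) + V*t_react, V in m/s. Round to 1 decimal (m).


V = 200 / 3.6 = 55.5556 m/s
Braking distance = 55.5556^2 / (2*0.54) = 2857.7961 m
Sighting distance = 55.5556 * 8 = 444.4444 m
S = 2857.7961 + 444.4444 = 3302.2 m

3302.2


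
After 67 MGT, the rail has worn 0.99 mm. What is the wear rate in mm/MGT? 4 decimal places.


Wear rate = total wear / cumulative tonnage
Rate = 0.99 / 67
Rate = 0.0148 mm/MGT

0.0148


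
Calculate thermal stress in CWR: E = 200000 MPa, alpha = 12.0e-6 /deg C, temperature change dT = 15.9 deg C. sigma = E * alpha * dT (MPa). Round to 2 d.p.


sigma = E * alpha * dT
sigma = 200000 * 12.0e-6 * 15.9
sigma = 2.4 * 15.9
sigma = 38.16 MPa

38.16


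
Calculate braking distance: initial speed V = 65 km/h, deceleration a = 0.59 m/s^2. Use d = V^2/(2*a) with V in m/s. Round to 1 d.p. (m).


Convert speed: V = 65 / 3.6 = 18.0556 m/s
V^2 = 326.0031
d = 326.0031 / (2 * 0.59)
d = 326.0031 / 1.18
d = 276.3 m

276.3


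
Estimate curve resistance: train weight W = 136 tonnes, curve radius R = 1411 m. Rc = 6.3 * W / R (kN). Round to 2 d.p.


Rc = 6.3 * W / R
Rc = 6.3 * 136 / 1411
Rc = 856.8 / 1411
Rc = 0.61 kN

0.61


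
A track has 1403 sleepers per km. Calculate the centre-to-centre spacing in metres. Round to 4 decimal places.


Spacing = 1000 m / number of sleepers
Spacing = 1000 / 1403
Spacing = 0.7128 m

0.7128


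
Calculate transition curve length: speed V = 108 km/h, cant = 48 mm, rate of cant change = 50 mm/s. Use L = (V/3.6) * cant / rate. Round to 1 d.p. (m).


Convert speed: V = 108 / 3.6 = 30.0 m/s
L = 30.0 * 48 / 50
L = 1440.0 / 50
L = 28.8 m

28.8


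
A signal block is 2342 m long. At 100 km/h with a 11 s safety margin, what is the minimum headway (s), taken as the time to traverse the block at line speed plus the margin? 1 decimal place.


V = 100 / 3.6 = 27.7778 m/s
Block traversal time = 2342 / 27.7778 = 84.312 s
Headway = 84.312 + 11
Headway = 95.3 s

95.3


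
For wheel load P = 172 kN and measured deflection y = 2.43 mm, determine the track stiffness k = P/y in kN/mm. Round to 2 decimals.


Track stiffness k = P / y
k = 172 / 2.43
k = 70.78 kN/mm

70.78


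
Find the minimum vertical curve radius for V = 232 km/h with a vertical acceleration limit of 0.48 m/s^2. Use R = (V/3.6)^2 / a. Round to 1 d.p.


Convert speed: V = 232 / 3.6 = 64.4444 m/s
V^2 = 4153.0864 m^2/s^2
R_v = 4153.0864 / 0.48
R_v = 8652.3 m

8652.3


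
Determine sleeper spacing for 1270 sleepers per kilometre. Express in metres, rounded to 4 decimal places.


Spacing = 1000 m / number of sleepers
Spacing = 1000 / 1270
Spacing = 0.7874 m

0.7874


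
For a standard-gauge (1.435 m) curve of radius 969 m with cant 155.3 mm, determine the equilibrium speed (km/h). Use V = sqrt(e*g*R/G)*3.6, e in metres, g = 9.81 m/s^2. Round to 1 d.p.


Convert cant: e = 155.3 mm = 0.1553 m
V_ms = sqrt(0.1553 * 9.81 * 969 / 1.435)
V_ms = sqrt(1028.7559) = 32.0742 m/s
V = 32.0742 * 3.6 = 115.5 km/h

115.5


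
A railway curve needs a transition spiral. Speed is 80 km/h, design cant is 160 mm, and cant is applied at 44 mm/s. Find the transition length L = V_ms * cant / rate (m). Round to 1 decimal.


Convert speed: V = 80 / 3.6 = 22.2222 m/s
L = 22.2222 * 160 / 44
L = 3555.5556 / 44
L = 80.8 m

80.8


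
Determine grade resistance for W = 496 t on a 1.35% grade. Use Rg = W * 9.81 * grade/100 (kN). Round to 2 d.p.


Rg = W * 9.81 * grade / 100
Rg = 496 * 9.81 * 1.35 / 100
Rg = 4865.76 * 0.0135
Rg = 65.69 kN

65.69


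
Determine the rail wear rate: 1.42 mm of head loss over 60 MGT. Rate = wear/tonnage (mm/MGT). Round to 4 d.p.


Wear rate = total wear / cumulative tonnage
Rate = 1.42 / 60
Rate = 0.0237 mm/MGT

0.0237


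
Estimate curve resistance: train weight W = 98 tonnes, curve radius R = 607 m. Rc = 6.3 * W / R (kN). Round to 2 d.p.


Rc = 6.3 * W / R
Rc = 6.3 * 98 / 607
Rc = 617.4 / 607
Rc = 1.02 kN

1.02


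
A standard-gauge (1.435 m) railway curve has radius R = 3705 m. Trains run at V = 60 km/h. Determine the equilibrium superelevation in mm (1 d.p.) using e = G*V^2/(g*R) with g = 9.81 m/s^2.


Convert speed: V = 60 / 3.6 = 16.6667 m/s
Apply formula: e = 1.435 * 16.6667^2 / (9.81 * 3705)
e = 1.435 * 277.7778 / 36346.05
e = 0.010967 m = 11.0 mm

11.0


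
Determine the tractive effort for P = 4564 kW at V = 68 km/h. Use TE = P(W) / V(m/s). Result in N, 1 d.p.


Convert: P = 4564 kW = 4564000 W
V = 68 / 3.6 = 18.8889 m/s
TE = 4564000 / 18.8889
TE = 241623.5 N

241623.5


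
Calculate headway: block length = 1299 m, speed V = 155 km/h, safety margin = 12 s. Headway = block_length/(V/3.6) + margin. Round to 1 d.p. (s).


V = 155 / 3.6 = 43.0556 m/s
Block traversal time = 1299 / 43.0556 = 30.1703 s
Headway = 30.1703 + 12
Headway = 42.2 s

42.2


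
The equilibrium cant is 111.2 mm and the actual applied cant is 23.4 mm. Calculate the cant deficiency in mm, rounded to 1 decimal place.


Cant deficiency = equilibrium cant - actual cant
CD = 111.2 - 23.4
CD = 87.8 mm

87.8


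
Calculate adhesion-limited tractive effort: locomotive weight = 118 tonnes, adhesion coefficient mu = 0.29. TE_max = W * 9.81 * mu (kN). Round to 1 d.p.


TE_max = W * g * mu
TE_max = 118 * 9.81 * 0.29
TE_max = 1157.58 * 0.29
TE_max = 335.7 kN

335.7


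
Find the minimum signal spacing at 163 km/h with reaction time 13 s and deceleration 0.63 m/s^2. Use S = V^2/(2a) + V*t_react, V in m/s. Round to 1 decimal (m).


V = 163 / 3.6 = 45.2778 m/s
Braking distance = 45.2778^2 / (2*0.63) = 1627.0454 m
Sighting distance = 45.2778 * 13 = 588.6111 m
S = 1627.0454 + 588.6111 = 2215.7 m

2215.7


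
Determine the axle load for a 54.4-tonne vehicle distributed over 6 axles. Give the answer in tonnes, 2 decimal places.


Load per axle = total weight / number of axles
Load = 54.4 / 6
Load = 9.07 tonnes

9.07


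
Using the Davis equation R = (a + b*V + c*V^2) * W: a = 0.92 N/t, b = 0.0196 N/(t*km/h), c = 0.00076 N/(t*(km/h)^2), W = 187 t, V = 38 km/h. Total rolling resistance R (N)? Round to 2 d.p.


b*V = 0.0196 * 38 = 0.7448
c*V^2 = 0.00076 * 1444 = 1.09744
R_per_t = 0.92 + 0.7448 + 1.09744 = 2.76224 N/t
R_total = 2.76224 * 187 = 516.54 N

516.54


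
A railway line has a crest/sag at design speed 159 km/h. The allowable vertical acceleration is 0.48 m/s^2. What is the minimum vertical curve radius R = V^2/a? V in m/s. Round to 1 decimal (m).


Convert speed: V = 159 / 3.6 = 44.1667 m/s
V^2 = 1950.6944 m^2/s^2
R_v = 1950.6944 / 0.48
R_v = 4063.9 m

4063.9


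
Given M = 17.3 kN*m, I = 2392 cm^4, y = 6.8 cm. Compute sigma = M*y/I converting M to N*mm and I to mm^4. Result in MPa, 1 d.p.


Convert units:
M = 17.3 kN*m = 17300000 N*mm
y = 6.8 cm = 68 mm
I = 2392 cm^4 = 23920000 mm^4
sigma = 17300000 * 68 / 23920000
sigma = 49.2 MPa

49.2


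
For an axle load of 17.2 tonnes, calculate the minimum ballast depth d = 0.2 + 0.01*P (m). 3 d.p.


d = 0.2 + 0.01 * 17.2
d = 0.2 + 0.172
d = 0.372 m

0.372


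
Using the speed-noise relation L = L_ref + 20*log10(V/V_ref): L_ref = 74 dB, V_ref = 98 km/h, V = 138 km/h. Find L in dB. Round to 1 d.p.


V/V_ref = 138 / 98 = 1.408163
log10(1.408163) = 0.148653
20 * 0.148653 = 2.9731
L = 74 + 2.9731 = 77.0 dB

77.0


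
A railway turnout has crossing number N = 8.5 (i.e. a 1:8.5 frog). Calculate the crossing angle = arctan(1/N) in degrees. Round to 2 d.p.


1/N = 1/8.5 = 0.117647
angle = arctan(0.117647) = 0.117109 rad
angle = 0.117109 * 180/pi = 6.71 degrees

6.71


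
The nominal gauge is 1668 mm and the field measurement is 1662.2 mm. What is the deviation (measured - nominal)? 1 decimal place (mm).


Deviation = measured - nominal
Deviation = 1662.2 - 1668
Deviation = -5.8 mm

-5.8


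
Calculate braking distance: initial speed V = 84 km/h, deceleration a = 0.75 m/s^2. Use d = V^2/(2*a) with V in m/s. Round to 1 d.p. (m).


Convert speed: V = 84 / 3.6 = 23.3333 m/s
V^2 = 544.4444
d = 544.4444 / (2 * 0.75)
d = 544.4444 / 1.5
d = 363.0 m

363.0


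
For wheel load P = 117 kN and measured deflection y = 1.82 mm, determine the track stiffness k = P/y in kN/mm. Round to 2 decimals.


Track stiffness k = P / y
k = 117 / 1.82
k = 64.29 kN/mm

64.29


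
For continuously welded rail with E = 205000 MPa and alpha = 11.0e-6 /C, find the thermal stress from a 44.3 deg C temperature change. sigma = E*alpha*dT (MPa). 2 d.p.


sigma = E * alpha * dT
sigma = 205000 * 11.0e-6 * 44.3
sigma = 2.255 * 44.3
sigma = 99.90 MPa

99.90


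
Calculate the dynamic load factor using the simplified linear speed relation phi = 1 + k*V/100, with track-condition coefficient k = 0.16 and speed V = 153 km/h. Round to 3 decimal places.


phi = 1 + k * V / 100
phi = 1 + 0.16 * 153 / 100
phi = 1 + 0.2448
phi = 1.245

1.245


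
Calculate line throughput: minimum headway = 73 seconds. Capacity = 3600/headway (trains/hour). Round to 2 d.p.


Capacity = 3600 / headway
Capacity = 3600 / 73
Capacity = 49.32 trains/hour

49.32


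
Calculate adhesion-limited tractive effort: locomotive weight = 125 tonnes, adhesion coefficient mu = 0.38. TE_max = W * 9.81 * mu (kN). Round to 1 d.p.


TE_max = W * g * mu
TE_max = 125 * 9.81 * 0.38
TE_max = 1226.25 * 0.38
TE_max = 466.0 kN

466.0


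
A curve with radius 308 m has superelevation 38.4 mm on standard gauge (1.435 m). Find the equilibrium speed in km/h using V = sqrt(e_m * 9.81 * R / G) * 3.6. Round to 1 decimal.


Convert cant: e = 38.4 mm = 0.0384 m
V_ms = sqrt(0.0384 * 9.81 * 308 / 1.435)
V_ms = sqrt(80.853541) = 8.9919 m/s
V = 8.9919 * 3.6 = 32.4 km/h

32.4


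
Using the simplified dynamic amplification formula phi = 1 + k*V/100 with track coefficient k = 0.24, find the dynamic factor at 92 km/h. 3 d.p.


phi = 1 + k * V / 100
phi = 1 + 0.24 * 92 / 100
phi = 1 + 0.2208
phi = 1.221

1.221


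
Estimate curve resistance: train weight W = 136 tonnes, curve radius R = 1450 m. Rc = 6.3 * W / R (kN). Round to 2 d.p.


Rc = 6.3 * W / R
Rc = 6.3 * 136 / 1450
Rc = 856.8 / 1450
Rc = 0.59 kN

0.59


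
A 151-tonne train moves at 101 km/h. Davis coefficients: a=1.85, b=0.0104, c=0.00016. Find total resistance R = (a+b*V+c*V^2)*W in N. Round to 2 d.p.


b*V = 0.0104 * 101 = 1.0504
c*V^2 = 0.00016 * 10201 = 1.63216
R_per_t = 1.85 + 1.0504 + 1.63216 = 4.53256 N/t
R_total = 4.53256 * 151 = 684.42 N

684.42


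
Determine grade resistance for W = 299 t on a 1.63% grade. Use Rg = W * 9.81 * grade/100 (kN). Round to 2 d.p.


Rg = W * 9.81 * grade / 100
Rg = 299 * 9.81 * 1.63 / 100
Rg = 2933.19 * 0.0163
Rg = 47.81 kN

47.81


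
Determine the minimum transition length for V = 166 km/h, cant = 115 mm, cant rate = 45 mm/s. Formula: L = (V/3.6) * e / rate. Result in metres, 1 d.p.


Convert speed: V = 166 / 3.6 = 46.1111 m/s
L = 46.1111 * 115 / 45
L = 5302.7778 / 45
L = 117.8 m

117.8


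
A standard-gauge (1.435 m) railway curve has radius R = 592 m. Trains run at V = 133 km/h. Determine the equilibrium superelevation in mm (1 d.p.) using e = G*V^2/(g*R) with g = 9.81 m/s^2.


Convert speed: V = 133 / 3.6 = 36.9444 m/s
Apply formula: e = 1.435 * 36.9444^2 / (9.81 * 592)
e = 1.435 * 1364.892 / 5807.52
e = 0.337256 m = 337.3 mm

337.3


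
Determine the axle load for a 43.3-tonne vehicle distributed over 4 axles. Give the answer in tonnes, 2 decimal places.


Load per axle = total weight / number of axles
Load = 43.3 / 4
Load = 10.83 tonnes

10.83


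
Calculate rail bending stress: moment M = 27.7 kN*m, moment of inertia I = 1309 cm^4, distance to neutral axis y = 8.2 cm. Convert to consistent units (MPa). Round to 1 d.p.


Convert units:
M = 27.7 kN*m = 27700000 N*mm
y = 8.2 cm = 82 mm
I = 1309 cm^4 = 13090000 mm^4
sigma = 27700000 * 82 / 13090000
sigma = 173.5 MPa

173.5


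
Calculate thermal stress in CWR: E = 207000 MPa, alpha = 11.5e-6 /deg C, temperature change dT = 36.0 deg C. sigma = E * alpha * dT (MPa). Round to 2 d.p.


sigma = E * alpha * dT
sigma = 207000 * 11.5e-6 * 36.0
sigma = 2.3805 * 36.0
sigma = 85.70 MPa

85.70


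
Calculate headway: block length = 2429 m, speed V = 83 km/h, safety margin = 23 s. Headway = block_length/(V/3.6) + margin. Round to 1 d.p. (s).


V = 83 / 3.6 = 23.0556 m/s
Block traversal time = 2429 / 23.0556 = 105.3542 s
Headway = 105.3542 + 23
Headway = 128.4 s

128.4


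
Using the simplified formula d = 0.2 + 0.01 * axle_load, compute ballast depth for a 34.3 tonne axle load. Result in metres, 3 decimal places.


d = 0.2 + 0.01 * 34.3
d = 0.2 + 0.343
d = 0.543 m

0.543


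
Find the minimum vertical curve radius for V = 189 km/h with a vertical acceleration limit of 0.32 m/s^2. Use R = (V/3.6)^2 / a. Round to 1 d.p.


Convert speed: V = 189 / 3.6 = 52.5 m/s
V^2 = 2756.25 m^2/s^2
R_v = 2756.25 / 0.32
R_v = 8613.3 m

8613.3


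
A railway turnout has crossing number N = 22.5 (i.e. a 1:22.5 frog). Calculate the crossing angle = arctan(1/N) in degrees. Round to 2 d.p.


1/N = 1/22.5 = 0.044444
angle = arctan(0.044444) = 0.044415 rad
angle = 0.044415 * 180/pi = 2.54 degrees

2.54


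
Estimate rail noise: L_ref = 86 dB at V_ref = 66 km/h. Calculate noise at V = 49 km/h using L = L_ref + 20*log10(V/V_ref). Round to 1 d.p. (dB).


V/V_ref = 49 / 66 = 0.742424
log10(0.742424) = -0.129348
20 * -0.129348 = -2.587
L = 86 + -2.587 = 83.4 dB

83.4


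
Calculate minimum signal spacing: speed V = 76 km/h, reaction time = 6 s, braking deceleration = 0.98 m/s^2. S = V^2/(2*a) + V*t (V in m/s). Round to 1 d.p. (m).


V = 76 / 3.6 = 21.1111 m/s
Braking distance = 21.1111^2 / (2*0.98) = 227.3873 m
Sighting distance = 21.1111 * 6 = 126.6667 m
S = 227.3873 + 126.6667 = 354.1 m

354.1


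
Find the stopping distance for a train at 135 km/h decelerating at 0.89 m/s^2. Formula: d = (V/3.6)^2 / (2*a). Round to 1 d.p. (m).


Convert speed: V = 135 / 3.6 = 37.5 m/s
V^2 = 1406.25
d = 1406.25 / (2 * 0.89)
d = 1406.25 / 1.78
d = 790.0 m

790.0


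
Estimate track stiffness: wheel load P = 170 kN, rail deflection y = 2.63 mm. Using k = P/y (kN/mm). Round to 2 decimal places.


Track stiffness k = P / y
k = 170 / 2.63
k = 64.64 kN/mm

64.64


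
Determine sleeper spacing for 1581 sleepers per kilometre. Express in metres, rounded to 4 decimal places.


Spacing = 1000 m / number of sleepers
Spacing = 1000 / 1581
Spacing = 0.6325 m

0.6325


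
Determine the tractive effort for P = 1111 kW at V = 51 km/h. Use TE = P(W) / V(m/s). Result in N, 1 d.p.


Convert: P = 1111 kW = 1111000 W
V = 51 / 3.6 = 14.1667 m/s
TE = 1111000 / 14.1667
TE = 78423.5 N

78423.5


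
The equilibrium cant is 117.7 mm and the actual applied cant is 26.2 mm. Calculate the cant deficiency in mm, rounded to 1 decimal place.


Cant deficiency = equilibrium cant - actual cant
CD = 117.7 - 26.2
CD = 91.5 mm

91.5


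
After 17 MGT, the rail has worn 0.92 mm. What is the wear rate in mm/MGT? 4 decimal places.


Wear rate = total wear / cumulative tonnage
Rate = 0.92 / 17
Rate = 0.0541 mm/MGT

0.0541


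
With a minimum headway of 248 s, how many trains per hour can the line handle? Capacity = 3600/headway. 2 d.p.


Capacity = 3600 / headway
Capacity = 3600 / 248
Capacity = 14.52 trains/hour

14.52


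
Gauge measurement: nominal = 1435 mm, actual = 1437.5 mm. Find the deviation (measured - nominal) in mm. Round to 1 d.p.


Deviation = measured - nominal
Deviation = 1437.5 - 1435
Deviation = 2.5 mm

2.5


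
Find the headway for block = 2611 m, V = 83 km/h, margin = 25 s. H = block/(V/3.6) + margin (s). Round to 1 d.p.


V = 83 / 3.6 = 23.0556 m/s
Block traversal time = 2611 / 23.0556 = 113.2482 s
Headway = 113.2482 + 25
Headway = 138.2 s

138.2


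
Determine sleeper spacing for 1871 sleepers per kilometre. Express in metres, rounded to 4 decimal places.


Spacing = 1000 m / number of sleepers
Spacing = 1000 / 1871
Spacing = 0.5345 m

0.5345


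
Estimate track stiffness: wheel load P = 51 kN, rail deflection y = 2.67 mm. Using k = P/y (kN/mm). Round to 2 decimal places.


Track stiffness k = P / y
k = 51 / 2.67
k = 19.10 kN/mm

19.10


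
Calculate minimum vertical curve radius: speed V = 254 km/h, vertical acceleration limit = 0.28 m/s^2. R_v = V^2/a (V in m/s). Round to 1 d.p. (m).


Convert speed: V = 254 / 3.6 = 70.5556 m/s
V^2 = 4978.0864 m^2/s^2
R_v = 4978.0864 / 0.28
R_v = 17778.9 m

17778.9


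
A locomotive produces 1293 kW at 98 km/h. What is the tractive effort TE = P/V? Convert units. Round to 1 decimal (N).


Convert: P = 1293 kW = 1293000 W
V = 98 / 3.6 = 27.2222 m/s
TE = 1293000 / 27.2222
TE = 47498.0 N

47498.0


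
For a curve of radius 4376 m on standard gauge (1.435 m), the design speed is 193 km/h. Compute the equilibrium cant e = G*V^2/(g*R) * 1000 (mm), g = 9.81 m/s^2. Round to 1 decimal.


Convert speed: V = 193 / 3.6 = 53.6111 m/s
Apply formula: e = 1.435 * 53.6111^2 / (9.81 * 4376)
e = 1.435 * 2874.1512 / 42928.56
e = 0.096076 m = 96.1 mm

96.1


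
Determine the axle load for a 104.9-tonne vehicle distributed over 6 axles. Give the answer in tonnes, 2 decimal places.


Load per axle = total weight / number of axles
Load = 104.9 / 6
Load = 17.48 tonnes

17.48


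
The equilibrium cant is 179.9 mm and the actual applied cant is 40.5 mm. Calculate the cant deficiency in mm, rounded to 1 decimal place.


Cant deficiency = equilibrium cant - actual cant
CD = 179.9 - 40.5
CD = 139.4 mm

139.4


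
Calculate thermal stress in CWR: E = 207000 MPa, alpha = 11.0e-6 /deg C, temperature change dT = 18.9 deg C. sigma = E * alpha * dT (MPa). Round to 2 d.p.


sigma = E * alpha * dT
sigma = 207000 * 11.0e-6 * 18.9
sigma = 2.277 * 18.9
sigma = 43.04 MPa

43.04


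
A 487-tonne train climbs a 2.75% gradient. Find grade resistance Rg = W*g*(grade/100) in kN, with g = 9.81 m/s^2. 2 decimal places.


Rg = W * 9.81 * grade / 100
Rg = 487 * 9.81 * 2.75 / 100
Rg = 4777.47 * 0.0275
Rg = 131.38 kN

131.38


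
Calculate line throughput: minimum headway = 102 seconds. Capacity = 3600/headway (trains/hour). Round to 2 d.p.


Capacity = 3600 / headway
Capacity = 3600 / 102
Capacity = 35.29 trains/hour

35.29


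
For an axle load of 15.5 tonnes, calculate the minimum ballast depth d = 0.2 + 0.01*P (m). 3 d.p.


d = 0.2 + 0.01 * 15.5
d = 0.2 + 0.155
d = 0.355 m

0.355


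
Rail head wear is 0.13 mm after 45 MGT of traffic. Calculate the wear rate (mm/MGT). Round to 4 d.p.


Wear rate = total wear / cumulative tonnage
Rate = 0.13 / 45
Rate = 0.0029 mm/MGT

0.0029
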